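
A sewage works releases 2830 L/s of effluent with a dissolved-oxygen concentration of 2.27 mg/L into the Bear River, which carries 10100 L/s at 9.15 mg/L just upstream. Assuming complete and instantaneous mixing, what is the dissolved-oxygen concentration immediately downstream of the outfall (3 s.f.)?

Flow-weighted mixing: C = (Q_r C_r + Q_w C_w)/(Q_r + Q_w)
= (10100×9.15 + 2830×2.27)/(10100 + 2830) = 98840/12930 = 7.644 mg/L.

7.64 mg/L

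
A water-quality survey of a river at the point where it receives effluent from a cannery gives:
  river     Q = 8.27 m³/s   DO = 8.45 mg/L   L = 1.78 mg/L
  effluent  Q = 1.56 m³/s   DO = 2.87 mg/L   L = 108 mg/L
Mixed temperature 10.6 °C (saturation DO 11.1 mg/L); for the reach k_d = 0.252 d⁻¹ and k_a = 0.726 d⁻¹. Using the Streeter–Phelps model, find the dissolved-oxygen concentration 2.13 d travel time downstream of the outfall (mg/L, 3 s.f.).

DO ≈ 6.66 mg/L

Mixed DO = (8.27×8.45 + 1.56×2.87)/(8.27+1.56) = 74.36/9.830 = 7.564 mg/L.
Mixed L₀ = (8.27×1.78 + 1.56×108)/(9.830) = 183.2/9.830 = 18.64 mg/L.
Initial deficit D₀ = C_s − DO₀ = 11.1 − 7.564 = 3.536 mg/L.
D(2.13) = [0.252×18.64/(0.726−0.252)](e^(−0.252×2.13) − e^(−0.726×2.13)) + 3.536 e^(−0.726×2.13)
= 9.908 × (0.5846 − 0.2130) + 3.536 × 0.2130 = 4.435 mg/L.
DO = 11.1 − 4.435 = 6.665 mg/L.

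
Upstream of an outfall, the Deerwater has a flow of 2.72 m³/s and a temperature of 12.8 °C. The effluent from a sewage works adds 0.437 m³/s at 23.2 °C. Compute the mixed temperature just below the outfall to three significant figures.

Flow-weighted mixing: C = (Q_r C_r + Q_w C_w)/(Q_r + Q_w)
= (2.72×12.8 + 0.437×23.2)/(2.72 + 0.437) = 44.95/3.157 = 14.24 °C.

14.2 °C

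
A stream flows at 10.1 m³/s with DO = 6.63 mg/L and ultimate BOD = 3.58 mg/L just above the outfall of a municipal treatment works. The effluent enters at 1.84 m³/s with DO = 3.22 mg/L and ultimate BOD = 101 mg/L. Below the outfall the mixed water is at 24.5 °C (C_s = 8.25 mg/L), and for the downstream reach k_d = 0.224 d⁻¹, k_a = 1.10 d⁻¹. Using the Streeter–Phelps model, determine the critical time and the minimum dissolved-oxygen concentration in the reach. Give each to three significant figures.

t_c ≈ 1.13 d; minimum DO ≈ 5.31 mg/L

Mixed DO = (10.1×6.63 + 1.84×3.22)/(10.1+1.84) = 72.89/11.94 = 6.105 mg/L.
Mixed L₀ = (10.1×3.58 + 1.84×101)/(11.94) = 222.0/11.94 = 18.59 mg/L.
Initial deficit D₀ = C_s − DO₀ = 8.25 − 6.105 = 2.145 mg/L.
t_c = (1/0.8760) ln[(1.10/0.224)(1 − 2.145×0.8760/(0.224×18.59))] = 1.142 × ln(2.695) = 1.132 d.
D_c = (0.224/1.10) × 18.59 × e^(−0.224×1.132) = 0.2036 × 18.59 × 0.7761 = 2.938 mg/L.
Minimum DO = 8.25 − 2.938 = 5.312 mg/L.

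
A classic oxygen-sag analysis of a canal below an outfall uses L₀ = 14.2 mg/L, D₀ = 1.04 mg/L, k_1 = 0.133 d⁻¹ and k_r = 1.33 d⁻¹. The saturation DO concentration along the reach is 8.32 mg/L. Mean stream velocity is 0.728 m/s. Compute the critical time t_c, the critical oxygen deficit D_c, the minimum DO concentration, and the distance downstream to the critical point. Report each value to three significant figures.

t_c ≈ 1.02 d; D_c ≈ 1.24 mg/L; min DO ≈ 7.08 mg/L; x_c ≈ 64.4 km

With k_r/k_1 = 10.00 and 1 − D₀(k_r−k_1)/(k_1 L₀) = 0.3408,
t_c = ln(10.00 × 0.3408) / (1.33 − 0.133) = ln(3.408) / 1.197 = 1.226/1.197 = 1.024 d.
D_c = (k_1/k_r) L₀ e^(−k_1 t_c) = (0.133/1.33) × 14.2 × e^(−0.133×1.024) = 0.1000 × 14.2 × 0.8726 = 1.239 mg/L.
Minimum DO = C_s − D_c = 8.32 − 1.239 = 7.081 mg/L.
x_c = v t_c = 0.728 m/s × 1.024 d × 86400 s/d = 64440 m ≈ 64.4 km.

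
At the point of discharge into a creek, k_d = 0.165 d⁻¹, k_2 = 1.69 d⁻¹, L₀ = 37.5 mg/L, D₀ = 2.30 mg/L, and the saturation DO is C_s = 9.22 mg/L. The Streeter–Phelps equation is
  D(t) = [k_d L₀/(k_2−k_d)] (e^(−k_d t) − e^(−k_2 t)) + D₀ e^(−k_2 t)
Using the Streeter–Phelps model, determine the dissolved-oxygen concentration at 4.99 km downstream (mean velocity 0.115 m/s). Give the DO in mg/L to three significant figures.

DO ≈ 6.24 mg/L

Travel time t = x/v = 4.99 km / (0.115 m/s) = 4990 m / 0.115 m/s = 43390 s = 0.5022 d.
k_d L₀/(k_2−k_d) = 0.165×37.5/(1.69−0.165) = 6.188/1.525 = 4.057 mg/L.
e^(−k_d t) = e^(−0.165×0.5022) = 0.9205; e^(−k_2 t) = e^(−1.69×0.5022) = 0.4280.
D = 4.057 × (0.9205 − 0.4280) + 2.30 × 0.4280 = 1.998 + 0.9843 = 2.983 mg/L.
DO = C_s − D = 9.22 − 2.983 = 6.237 mg/L.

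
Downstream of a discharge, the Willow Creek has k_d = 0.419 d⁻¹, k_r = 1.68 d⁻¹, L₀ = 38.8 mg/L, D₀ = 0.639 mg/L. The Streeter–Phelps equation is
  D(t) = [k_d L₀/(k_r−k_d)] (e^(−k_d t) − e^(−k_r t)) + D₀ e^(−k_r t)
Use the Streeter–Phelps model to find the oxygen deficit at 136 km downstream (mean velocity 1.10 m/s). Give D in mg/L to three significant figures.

Travel time t = x/v = 136 km / (1.10 m/s) = 136000 m / 1.10 m/s = 123600 s = 1.431 d.
k_d L₀/(k_r−k_d) = 0.419×38.8/(1.68−0.419) = 16.26/1.261 = 12.89 mg/L.
e^(−k_d t) = e^(−0.419×1.431) = 0.5490; e^(−k_r t) = e^(−1.68×1.431) = 0.09035.
D = 12.89 × (0.5490 − 0.09035) + 0.639 × 0.09035 = 5.914 + 0.05774 = 5.971 mg/L.

D ≈ 5.97 mg/L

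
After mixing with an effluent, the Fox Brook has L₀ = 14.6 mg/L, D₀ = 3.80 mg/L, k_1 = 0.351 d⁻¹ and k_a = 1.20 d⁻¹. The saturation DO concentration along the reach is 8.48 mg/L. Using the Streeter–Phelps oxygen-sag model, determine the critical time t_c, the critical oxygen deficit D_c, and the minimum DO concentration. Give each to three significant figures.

At the critical point dD/dt = 0, so k_1 L₀ e^(−k_1 t) = k_a D. Substituting D(t) from the Streeter–Phelps equation and solving for t gives
t_c = ln[(k_a/k_1)(1 − D₀(k_a−k_1)/(k_1 L₀))] / (k_a−k_1).
Here k_a−k_1 = 0.8490 d⁻¹ and 1 − D₀(k_a−k_1)/(k_1 L₀) = 1 − 3.80×0.8490/(0.351×14.6) = 0.3704, so
t_c = ln(3.419 × 0.3704) / 0.8490 = 0.2362 / 0.8490 = 0.2783 d.
L(t_c) = L₀ e^(−k_1 t_c) = 14.6 × 0.9069 = 13.24 mg/L, and at the critical point k_a D_c = k_1 L, so D_c = (0.351/1.20) × 13.24 = 3.873 mg/L.
Minimum DO = C_s − D_c = 8.48 − 3.873 = 4.607 mg/L.

t_c ≈ 0.278 d; D_c ≈ 3.87 mg/L; min DO ≈ 4.61 mg/L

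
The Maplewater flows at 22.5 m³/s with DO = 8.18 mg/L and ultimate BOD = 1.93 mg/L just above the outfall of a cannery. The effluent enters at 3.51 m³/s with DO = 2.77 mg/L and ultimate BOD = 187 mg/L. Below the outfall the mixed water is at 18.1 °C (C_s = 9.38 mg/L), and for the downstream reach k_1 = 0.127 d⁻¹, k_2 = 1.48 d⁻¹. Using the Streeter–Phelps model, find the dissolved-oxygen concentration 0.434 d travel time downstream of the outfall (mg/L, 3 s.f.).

Mixed DO = (22.5×8.18 + 3.51×2.77)/(22.5+3.51) = 193.8/26.01 = 7.450 mg/L.
Mixed L₀ = (22.5×1.93 + 3.51×187)/(26.01) = 699.8/26.01 = 26.90 mg/L.
Initial deficit D₀ = C_s − DO₀ = 9.38 − 7.450 = 1.930 mg/L.
D(0.434) = [0.127×26.90/(1.48−0.127)](e^(−0.127×0.434) − e^(−1.48×0.434)) + 1.930 e^(−1.48×0.434)
= 2.525 × (0.9464 − 0.5261) + 1.930 × 0.5261 = 2.077 mg/L.
DO = 9.38 − 2.077 = 7.303 mg/L.

DO ≈ 7.30 mg/L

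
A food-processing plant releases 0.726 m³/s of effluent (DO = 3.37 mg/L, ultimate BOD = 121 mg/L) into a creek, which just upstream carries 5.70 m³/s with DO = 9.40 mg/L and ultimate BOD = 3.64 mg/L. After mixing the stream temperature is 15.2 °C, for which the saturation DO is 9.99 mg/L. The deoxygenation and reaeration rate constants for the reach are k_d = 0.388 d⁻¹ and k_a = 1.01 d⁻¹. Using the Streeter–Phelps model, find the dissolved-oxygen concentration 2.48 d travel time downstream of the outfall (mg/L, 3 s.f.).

DO ≈ 6.72 mg/L

Mixed DO = (5.70×9.40 + 0.726×3.37)/(5.70+0.726) = 56.03/6.426 = 8.719 mg/L.
Mixed L₀ = (5.70×3.64 + 0.726×121)/(6.426) = 108.6/6.426 = 16.90 mg/L.
Initial deficit D₀ = C_s − DO₀ = 9.99 − 8.719 = 1.271 mg/L.
D(2.48) = [0.388×16.90/(1.01−0.388)](e^(−0.388×2.48) − e^(−1.01×2.48)) + 1.271 e^(−1.01×2.48)
= 10.54 × (0.3820 − 0.08169) + 1.271 × 0.08169 = 3.270 mg/L.
DO = 9.99 − 3.270 = 6.720 mg/L.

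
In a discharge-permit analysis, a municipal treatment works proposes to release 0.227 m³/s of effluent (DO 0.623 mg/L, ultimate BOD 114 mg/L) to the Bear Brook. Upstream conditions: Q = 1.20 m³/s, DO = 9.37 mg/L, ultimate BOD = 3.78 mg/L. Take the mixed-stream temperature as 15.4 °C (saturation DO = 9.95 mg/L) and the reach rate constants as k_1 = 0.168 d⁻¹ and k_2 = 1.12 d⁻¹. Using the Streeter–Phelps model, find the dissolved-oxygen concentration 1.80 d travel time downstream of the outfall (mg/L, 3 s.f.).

DO ≈ 7.41 mg/L

Mixed DO = (1.20×9.37 + 0.227×0.623)/(1.20+0.227) = 11.39/1.427 = 7.979 mg/L.
Mixed L₀ = (1.20×3.78 + 0.227×114)/(1.427) = 30.41/1.427 = 21.31 mg/L.
Initial deficit D₀ = C_s − DO₀ = 9.95 − 7.979 = 1.971 mg/L.
D(1.80) = [0.168×21.31/(1.12−0.168)](e^(−0.168×1.80) − e^(−1.12×1.80)) + 1.971 e^(−1.12×1.80)
= 3.761 × (0.7390 − 0.1332) + 1.971 × 0.1332 = 2.541 mg/L.
DO = 9.95 − 2.541 = 7.409 mg/L.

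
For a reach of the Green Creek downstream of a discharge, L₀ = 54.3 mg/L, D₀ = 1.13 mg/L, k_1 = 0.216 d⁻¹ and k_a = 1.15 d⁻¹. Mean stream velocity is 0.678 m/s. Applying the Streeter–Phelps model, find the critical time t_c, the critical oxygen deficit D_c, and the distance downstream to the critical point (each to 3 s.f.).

With k_a/k_1 = 5.324 and 1 − D₀(k_a−k_1)/(k_1 L₀) = 0.9100,
t_c = ln(5.324 × 0.9100) / (1.15 − 0.216) = ln(4.845) / 0.9340 = 1.578/0.9340 = 1.689 d.
L(t_c) = L₀ e^(−k_1 t_c) = 54.3 × 0.6943 = 37.70 mg/L, and at the critical point k_a D_c = k_1 L, so D_c = (0.216/1.15) × 37.70 = 7.081 mg/L.
x_c = v t_c = 0.678 m/s × 1.689 d × 86400 s/d = 98970 m ≈ 99.0 km.

t_c ≈ 1.69 d; D_c ≈ 7.08 mg/L; x_c ≈ 99.0 km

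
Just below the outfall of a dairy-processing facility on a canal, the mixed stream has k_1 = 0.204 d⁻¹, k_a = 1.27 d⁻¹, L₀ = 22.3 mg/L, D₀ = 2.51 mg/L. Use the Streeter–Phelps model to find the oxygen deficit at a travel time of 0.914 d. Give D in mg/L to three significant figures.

k_1 L₀/(k_a−k_1) = 0.204×22.3/(1.27−0.204) = 4.549/1.066 = 4.268 mg/L.
e^(−k_1 t) = e^(−0.204×0.9140) = 0.8299; e^(−k_a t) = e^(−1.27×0.9140) = 0.3132.
D = 4.268 × (0.8299 − 0.3132) + 2.51 × 0.3132 = 2.205 + 0.7862 = 2.991 mg/L.

D ≈ 2.99 mg/L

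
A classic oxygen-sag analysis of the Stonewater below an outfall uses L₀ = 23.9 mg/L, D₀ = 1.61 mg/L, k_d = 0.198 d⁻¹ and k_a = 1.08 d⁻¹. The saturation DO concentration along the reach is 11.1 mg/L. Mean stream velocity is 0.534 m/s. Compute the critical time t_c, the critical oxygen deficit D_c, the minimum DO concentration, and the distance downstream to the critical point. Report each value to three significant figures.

t_c ≈ 1.52 d; D_c ≈ 3.24 mg/L; min DO ≈ 7.86 mg/L; x_c ≈ 70.1 km

With k_a/k_d = 5.455 and 1 − D₀(k_a−k_d)/(k_d L₀) = 0.6999,
t_c = ln(5.455 × 0.6999) / (1.08 − 0.198) = ln(3.818) / 0.8820 = 1.340/0.8820 = 1.519 d.
D_c = (k_d/k_a) L₀ e^(−k_d t_c) = (0.198/1.08) × 23.9 × e^(−0.198×1.519) = 0.1833 × 23.9 × 0.7403 = 3.244 mg/L.
Minimum DO = C_s − D_c = 11.1 − 3.244 = 7.856 mg/L.
x_c = v t_c = 0.534 m/s × 1.519 d × 86400 s/d = 70080 m ≈ 70.1 km.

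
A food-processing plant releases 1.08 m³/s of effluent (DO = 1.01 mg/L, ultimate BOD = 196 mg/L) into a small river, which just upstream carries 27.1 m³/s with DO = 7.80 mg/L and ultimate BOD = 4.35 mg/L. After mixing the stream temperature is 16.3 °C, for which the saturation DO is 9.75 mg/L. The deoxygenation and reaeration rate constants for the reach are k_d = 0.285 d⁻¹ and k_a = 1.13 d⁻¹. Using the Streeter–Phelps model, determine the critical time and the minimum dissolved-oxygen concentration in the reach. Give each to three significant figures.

t_c ≈ 0.658 d; minimum DO ≈ 7.30 mg/L

Mixed DO = (27.1×7.80 + 1.08×1.01)/(27.1+1.08) = 212.5/28.18 = 7.540 mg/L.
Mixed L₀ = (27.1×4.35 + 1.08×196)/(28.18) = 329.6/28.18 = 11.69 mg/L.
Initial deficit D₀ = C_s − DO₀ = 9.75 − 7.540 = 2.210 mg/L.
t_c = (1/0.8450) ln[(1.13/0.285)(1 − 2.210×0.8450/(0.285×11.69))] = 1.183 × ln(1.743) = 0.6577 d.
D_c = (0.285/1.13) × 11.69 × e^(−0.285×0.6577) = 0.2522 × 11.69 × 0.8291 = 2.445 mg/L.
Minimum DO = 9.75 − 2.445 = 7.305 mg/L.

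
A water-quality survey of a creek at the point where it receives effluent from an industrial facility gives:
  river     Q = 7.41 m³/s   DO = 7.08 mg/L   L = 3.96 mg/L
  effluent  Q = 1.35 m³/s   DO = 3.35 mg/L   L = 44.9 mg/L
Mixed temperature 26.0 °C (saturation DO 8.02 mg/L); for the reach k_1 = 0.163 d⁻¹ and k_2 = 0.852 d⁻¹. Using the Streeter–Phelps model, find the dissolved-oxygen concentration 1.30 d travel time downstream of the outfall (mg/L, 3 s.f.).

Mixed DO = (7.41×7.08 + 1.35×3.35)/(7.41+1.35) = 56.99/8.760 = 6.505 mg/L.
Mixed L₀ = (7.41×3.96 + 1.35×44.9)/(8.760) = 89.96/8.760 = 10.27 mg/L.
Initial deficit D₀ = C_s − DO₀ = 8.02 − 6.505 = 1.515 mg/L.
D(1.30) = [0.163×10.27/(0.852−0.163)](e^(−0.163×1.30) − e^(−0.852×1.30)) + 1.515 e^(−0.852×1.30)
= 2.429 × (0.8090 − 0.3304) + 1.515 × 0.3304 = 1.663 mg/L.
DO = 8.02 − 1.663 = 6.357 mg/L.

DO ≈ 6.36 mg/L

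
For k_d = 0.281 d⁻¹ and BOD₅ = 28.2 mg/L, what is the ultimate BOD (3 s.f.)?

BOD₅ = L₀(1 − e^(−5k_d)) ⇒ L₀ = BOD₅ / (1 − e^(−5×0.281))
= 28.2 / (1 − 0.2454) = 28.2 / 0.7546 = 37.37 mg/L.

L₀ ≈ 37.4 mg/L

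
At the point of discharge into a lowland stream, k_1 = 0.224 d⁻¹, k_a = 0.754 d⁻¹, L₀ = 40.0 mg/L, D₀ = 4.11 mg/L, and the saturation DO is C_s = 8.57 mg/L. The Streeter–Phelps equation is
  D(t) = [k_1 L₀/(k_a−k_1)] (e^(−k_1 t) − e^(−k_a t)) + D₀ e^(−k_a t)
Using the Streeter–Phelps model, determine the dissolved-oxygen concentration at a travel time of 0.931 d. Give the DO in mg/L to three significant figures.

DO ≈ 1.19 mg/L

k_1 L₀/(k_a−k_1) = 0.224×40.0/(0.754−0.224) = 8.960/0.5300 = 16.91 mg/L.
e^(−k_1 t) = e^(−0.224×0.9310) = 0.8118; e^(−k_a t) = e^(−0.754×0.9310) = 0.4956.
D = 16.91 × (0.8118 − 0.4956) + 4.11 × 0.4956 = 5.345 + 2.037 = 7.382 mg/L.
DO = C_s − D = 8.57 − 7.382 = 1.188 mg/L.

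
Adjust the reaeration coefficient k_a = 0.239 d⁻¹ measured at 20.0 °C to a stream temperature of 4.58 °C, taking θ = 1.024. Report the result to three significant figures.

k_a(T₂) = k_a(T₁) · θ^(T₂−T₁) = 0.239 × 1.024^(4.58−20.0)
= 0.239 × 1.024^-15.4 = 0.239 × 0.6937 = 0.1658 d⁻¹.

k_a ≈ 0.166 d⁻¹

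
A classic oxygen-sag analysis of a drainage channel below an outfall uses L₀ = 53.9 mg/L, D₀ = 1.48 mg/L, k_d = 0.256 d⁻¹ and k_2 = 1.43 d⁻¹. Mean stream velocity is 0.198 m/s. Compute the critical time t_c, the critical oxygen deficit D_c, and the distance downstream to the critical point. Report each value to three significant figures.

t_c = [1/(k_2−k_d)] ln[(k_2/k_d)(1 − D₀(k_2−k_d)/(k_d L₀))]
= [1/(1.43−0.256)] ln[(1.43/0.256)(1 − 1.48×1.174/(0.256×53.9))]
= (1/1.174) ln[5.586 × 0.8741] = 0.8518 × ln(4.883) = 0.8518 × 1.586 = 1.351 d.
L(t_c) = L₀ e^(−k_d t_c) = 53.9 × 0.7077 = 38.14 mg/L, and at the critical point k_2 D_c = k_d L, so D_c = (0.256/1.43) × 38.14 = 6.829 mg/L.
x_c = v t_c = 0.198 m/s × 1.351 d × 86400 s/d = 23110 m ≈ 23.1 km.

t_c ≈ 1.35 d; D_c ≈ 6.83 mg/L; x_c ≈ 23.1 km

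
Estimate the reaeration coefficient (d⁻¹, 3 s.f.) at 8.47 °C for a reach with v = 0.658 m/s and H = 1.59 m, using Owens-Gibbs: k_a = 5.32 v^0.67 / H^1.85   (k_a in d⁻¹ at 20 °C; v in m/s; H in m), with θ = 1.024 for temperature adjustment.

k_a(20) = 5.32 × 0.658^0.67 / 1.59^1.85 = 5.32 × 0.7555 / 2.358 = 1.704 d⁻¹.
k_a(8.47) = 1.704 × 1.024^(8.47−20) = 1.704 × 0.7607 = 1.297 d⁻¹.

k_a ≈ 1.30 d⁻¹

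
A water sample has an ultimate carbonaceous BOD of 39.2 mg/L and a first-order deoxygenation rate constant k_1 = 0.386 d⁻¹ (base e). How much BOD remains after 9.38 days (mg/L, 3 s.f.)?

L_t = L₀ e^(−k_1 t) = 39.2 × e^(−0.386×9.38) = 39.2 × 0.02676 = 1.049 mg/L.

L ≈ 1.05 mg/L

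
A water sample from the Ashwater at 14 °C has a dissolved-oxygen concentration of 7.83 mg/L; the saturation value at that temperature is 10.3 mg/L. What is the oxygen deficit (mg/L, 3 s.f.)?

D = C_s − C = 10.3 − 7.83 = 2.47 mg/L.

D ≈ 2.47 mg/L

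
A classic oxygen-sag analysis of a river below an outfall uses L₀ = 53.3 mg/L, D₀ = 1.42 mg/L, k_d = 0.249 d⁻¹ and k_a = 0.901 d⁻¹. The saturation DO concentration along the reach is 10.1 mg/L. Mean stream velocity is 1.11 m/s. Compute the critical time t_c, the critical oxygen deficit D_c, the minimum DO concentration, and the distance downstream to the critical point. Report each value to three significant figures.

t_c = [1/(k_a−k_d)] ln[(k_a/k_d)(1 − D₀(k_a−k_d)/(k_d L₀))]
= [1/(0.901−0.249)] ln[(0.901/0.249)(1 − 1.42×0.6520/(0.249×53.3))]
= (1/0.6520) ln[3.618 × 0.9302] = 1.534 × ln(3.366) = 1.534 × 1.214 = 1.862 d.
D_c = (k_d/k_a) L₀ e^(−k_d t_c) = (0.249/0.901) × 53.3 × e^(−0.249×1.862) = 0.2764 × 53.3 × 0.6291 = 9.266 mg/L.
Minimum DO = C_s − D_c = 10.1 − 9.266 = 0.8340 mg/L.
x_c = v t_c = 1.11 m/s × 1.862 d × 86400 s/d = 178500 m ≈ 179 km.

t_c ≈ 1.86 d; D_c ≈ 9.27 mg/L; min DO ≈ 0.834 mg/L; x_c ≈ 179 km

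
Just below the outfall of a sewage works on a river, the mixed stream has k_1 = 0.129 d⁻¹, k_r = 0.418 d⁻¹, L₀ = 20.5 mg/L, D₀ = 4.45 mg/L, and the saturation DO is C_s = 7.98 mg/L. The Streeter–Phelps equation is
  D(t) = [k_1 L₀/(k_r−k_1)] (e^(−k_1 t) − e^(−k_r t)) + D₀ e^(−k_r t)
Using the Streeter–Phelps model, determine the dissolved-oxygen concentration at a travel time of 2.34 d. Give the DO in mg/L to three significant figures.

DO ≈ 2.98 mg/L

k_1 L₀/(k_r−k_1) = 0.129×20.5/(0.418−0.129) = 2.644/0.2890 = 9.151 mg/L.
e^(−k_1 t) = e^(−0.129×2.340) = 0.7394; e^(−k_r t) = e^(−0.418×2.340) = 0.3760.
D = 9.151 × (0.7394 − 0.3760) + 4.45 × 0.3760 = 3.326 + 1.673 = 4.999 mg/L.
DO = C_s − D = 7.98 − 4.999 = 2.981 mg/L.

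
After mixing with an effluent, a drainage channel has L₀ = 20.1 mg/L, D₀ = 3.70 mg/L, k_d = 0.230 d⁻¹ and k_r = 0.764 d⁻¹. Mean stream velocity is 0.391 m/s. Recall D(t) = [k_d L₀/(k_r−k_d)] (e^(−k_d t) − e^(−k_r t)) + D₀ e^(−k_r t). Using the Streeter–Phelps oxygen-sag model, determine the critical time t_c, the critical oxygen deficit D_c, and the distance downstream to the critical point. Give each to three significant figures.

At the critical point dD/dt = 0, so k_d L₀ e^(−k_d t) = k_r D. Substituting D(t) from the Streeter–Phelps equation and solving for t gives
t_c = ln[(k_r/k_d)(1 − D₀(k_r−k_d)/(k_d L₀))] / (k_r−k_d).
Here k_r−k_d = 0.5340 d⁻¹ and 1 − D₀(k_r−k_d)/(k_d L₀) = 1 − 3.70×0.5340/(0.230×20.1) = 0.5726, so
t_c = ln(3.322 × 0.5726) / 0.5340 = 0.6429 / 0.5340 = 1.204 d.
D_c = (k_d/k_r) L₀ e^(−k_d t_c) = (0.230/0.764) × 20.1 × e^(−0.230×1.204) = 0.3010 × 20.1 × 0.7581 = 4.587 mg/L.
x_c = v t_c = 0.391 m/s × 1.204 d × 86400 s/d = 40670 m ≈ 40.7 km.

t_c ≈ 1.20 d; D_c ≈ 4.59 mg/L; x_c ≈ 40.7 km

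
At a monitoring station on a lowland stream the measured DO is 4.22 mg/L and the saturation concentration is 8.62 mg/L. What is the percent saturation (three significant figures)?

49.0 % saturation

% saturation = C/C_s × 100 = 4.22/8.62 × 100 = 49.0 %.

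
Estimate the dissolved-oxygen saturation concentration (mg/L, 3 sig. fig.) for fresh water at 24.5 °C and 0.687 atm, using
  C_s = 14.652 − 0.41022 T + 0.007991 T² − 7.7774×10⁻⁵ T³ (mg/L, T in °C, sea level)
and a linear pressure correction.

At sea level: C_s = 14.652 − 0.41022×24.5 + 0.007991×24.5² − 7.7774×10⁻⁵×24.5³ = 8.254 mg/L.
Pressure correction: C_s' = 8.254 × 0.687 = 5.671 mg/L.

C_s ≈ 5.67 mg/L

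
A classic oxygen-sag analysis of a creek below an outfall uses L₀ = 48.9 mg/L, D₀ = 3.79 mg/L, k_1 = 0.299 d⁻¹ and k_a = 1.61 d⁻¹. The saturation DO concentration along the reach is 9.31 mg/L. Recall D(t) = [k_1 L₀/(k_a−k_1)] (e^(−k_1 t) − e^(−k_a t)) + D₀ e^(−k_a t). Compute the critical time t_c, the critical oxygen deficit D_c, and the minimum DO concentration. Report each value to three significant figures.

t_c = [1/(k_a−k_1)] ln[(k_a/k_1)(1 − D₀(k_a−k_1)/(k_1 L₀))]
= [1/(1.61−0.299)] ln[(1.61/0.299)(1 − 3.79×1.311/(0.299×48.9))]
= (1/1.311) ln[5.385 × 0.6602] = 0.7628 × ln(3.555) = 0.7628 × 1.268 = 0.9674 d.
D_c = (k_1/k_a) L₀ e^(−k_1 t_c) = (0.299/1.61) × 48.9 × e^(−0.299×0.9674) = 0.1857 × 48.9 × 0.7488 = 6.800 mg/L.
Minimum DO = C_s − D_c = 9.31 − 6.800 = 2.510 mg/L.

t_c ≈ 0.967 d; D_c ≈ 6.80 mg/L; min DO ≈ 2.51 mg/L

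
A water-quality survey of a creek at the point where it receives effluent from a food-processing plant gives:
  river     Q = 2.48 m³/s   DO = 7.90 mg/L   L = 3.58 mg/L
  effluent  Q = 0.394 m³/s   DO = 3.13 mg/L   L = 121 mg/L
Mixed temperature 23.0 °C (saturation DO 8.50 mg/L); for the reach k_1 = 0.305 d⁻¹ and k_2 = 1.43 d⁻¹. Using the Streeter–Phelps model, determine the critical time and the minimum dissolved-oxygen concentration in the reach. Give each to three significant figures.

t_c ≈ 1.14 d; minimum DO ≈ 5.53 mg/L

Mixed DO = (2.48×7.90 + 0.394×3.13)/(2.48+0.394) = 20.83/2.874 = 7.246 mg/L.
Mixed L₀ = (2.48×3.58 + 0.394×121)/(2.874) = 56.55/2.874 = 19.68 mg/L.
Initial deficit D₀ = C_s − DO₀ = 8.50 − 7.246 = 1.254 mg/L.
t_c = (1/1.125) ln[(1.43/0.305)(1 − 1.254×1.125/(0.305×19.68))] = 0.8889 × ln(3.586) = 1.135 d.
D_c = (0.305/1.43) × 19.68 × e^(−0.305×1.135) = 0.2133 × 19.68 × 0.7073 = 2.969 mg/L.
Minimum DO = 8.50 − 2.969 = 5.531 mg/L.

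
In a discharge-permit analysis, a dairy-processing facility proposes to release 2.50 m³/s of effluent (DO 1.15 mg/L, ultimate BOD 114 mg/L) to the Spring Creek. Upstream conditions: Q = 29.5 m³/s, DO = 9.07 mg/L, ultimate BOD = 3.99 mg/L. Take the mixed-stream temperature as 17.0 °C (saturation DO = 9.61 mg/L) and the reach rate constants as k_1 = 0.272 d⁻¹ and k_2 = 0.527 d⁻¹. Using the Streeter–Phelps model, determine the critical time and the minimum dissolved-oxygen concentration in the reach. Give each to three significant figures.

t_c ≈ 2.24 d; minimum DO ≈ 6.08 mg/L

Mixed DO = (29.5×9.07 + 2.50×1.15)/(29.5+2.50) = 270.4/32.00 = 8.451 mg/L.
Mixed L₀ = (29.5×3.99 + 2.50×114)/(32.00) = 402.7/32.00 = 12.58 mg/L.
Initial deficit D₀ = C_s − DO₀ = 9.61 − 8.451 = 1.159 mg/L.
t_c = (1/0.2550) ln[(0.527/0.272)(1 − 1.159×0.2550/(0.272×12.58))] = 3.922 × ln(1.770) = 2.240 d.
D_c = (0.272/0.527) × 12.58 × e^(−0.272×2.240) = 0.5161 × 12.58 × 0.5438 = 3.532 mg/L.
Minimum DO = 9.61 − 3.532 = 6.078 mg/L.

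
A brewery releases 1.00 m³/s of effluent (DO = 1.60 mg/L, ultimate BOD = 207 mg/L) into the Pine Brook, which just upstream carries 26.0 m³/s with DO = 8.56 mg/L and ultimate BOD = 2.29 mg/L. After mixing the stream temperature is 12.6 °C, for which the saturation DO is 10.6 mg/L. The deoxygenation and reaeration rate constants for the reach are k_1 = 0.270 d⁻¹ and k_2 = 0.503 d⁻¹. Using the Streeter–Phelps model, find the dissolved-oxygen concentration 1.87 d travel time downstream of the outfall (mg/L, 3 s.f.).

DO ≈ 7.26 mg/L

Mixed DO = (26.0×8.56 + 1.00×1.60)/(26.0+1.00) = 224.2/27.00 = 8.302 mg/L.
Mixed L₀ = (26.0×2.29 + 1.00×207)/(27.00) = 266.5/27.00 = 9.872 mg/L.
Initial deficit D₀ = C_s − DO₀ = 10.6 − 8.302 = 2.298 mg/L.
D(1.87) = [0.270×9.872/(0.503−0.270)](e^(−0.270×1.87) − e^(−0.503×1.87)) + 2.298 e^(−0.503×1.87)
= 11.44 × (0.6036 − 0.3904) + 2.298 × 0.3904 = 3.336 mg/L.
DO = 10.6 − 3.336 = 7.264 mg/L.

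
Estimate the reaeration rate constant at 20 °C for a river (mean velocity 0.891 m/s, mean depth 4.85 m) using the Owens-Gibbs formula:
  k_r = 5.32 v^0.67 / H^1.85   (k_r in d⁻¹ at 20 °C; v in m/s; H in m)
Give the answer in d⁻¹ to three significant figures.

k_r ≈ 0.265 d⁻¹

k_r = 5.32 × 0.891^0.67 / 4.85^1.85 = 5.32 × 0.9256 / 18.56 = 0.2653 d⁻¹.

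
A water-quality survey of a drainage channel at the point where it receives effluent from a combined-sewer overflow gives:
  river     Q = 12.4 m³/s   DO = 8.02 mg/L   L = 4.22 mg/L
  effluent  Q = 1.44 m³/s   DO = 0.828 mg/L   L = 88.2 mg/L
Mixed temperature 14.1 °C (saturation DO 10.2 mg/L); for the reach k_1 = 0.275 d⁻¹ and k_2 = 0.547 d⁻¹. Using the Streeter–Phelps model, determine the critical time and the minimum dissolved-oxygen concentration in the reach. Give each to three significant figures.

Mixed DO = (12.4×8.02 + 1.44×0.828)/(12.4+1.44) = 100.6/13.84 = 7.272 mg/L.
Mixed L₀ = (12.4×4.22 + 1.44×88.2)/(13.84) = 179.3/13.84 = 12.96 mg/L.
Initial deficit D₀ = C_s − DO₀ = 10.2 − 7.272 = 2.928 mg/L.
t_c = (1/0.2720) ln[(0.547/0.275)(1 − 2.928×0.2720/(0.275×12.96))] = 3.676 × ln(1.544) = 1.598 d.
D_c = (0.275/0.547) × 12.96 × e^(−0.275×1.598) = 0.5027 × 12.96 × 0.6444 = 4.198 mg/L.
Minimum DO = 10.2 − 4.198 = 6.002 mg/L.

t_c ≈ 1.60 d; minimum DO ≈ 6.00 mg/L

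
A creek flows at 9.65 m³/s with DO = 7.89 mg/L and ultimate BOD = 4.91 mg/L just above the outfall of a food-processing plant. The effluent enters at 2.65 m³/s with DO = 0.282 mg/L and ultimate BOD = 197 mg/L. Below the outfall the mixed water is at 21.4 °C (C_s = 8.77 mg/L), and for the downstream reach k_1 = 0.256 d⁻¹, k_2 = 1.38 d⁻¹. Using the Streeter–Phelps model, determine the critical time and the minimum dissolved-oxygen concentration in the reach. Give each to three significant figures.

Mixed DO = (9.65×7.89 + 2.65×0.282)/(9.65+2.65) = 76.89/12.30 = 6.251 mg/L.
Mixed L₀ = (9.65×4.91 + 2.65×197)/(12.30) = 569.4/12.30 = 46.30 mg/L.
Initial deficit D₀ = C_s − DO₀ = 8.77 − 6.251 = 2.519 mg/L.
t_c = (1/1.124) ln[(1.38/0.256)(1 − 2.519×1.124/(0.256×46.30))] = 0.8897 × ln(4.103) = 1.256 d.
D_c = (0.256/1.38) × 46.30 × e^(−0.256×1.256) = 0.1855 × 46.30 × 0.7250 = 6.227 mg/L.
Minimum DO = 8.77 − 6.227 = 2.543 mg/L.

t_c ≈ 1.26 d; minimum DO ≈ 2.54 mg/L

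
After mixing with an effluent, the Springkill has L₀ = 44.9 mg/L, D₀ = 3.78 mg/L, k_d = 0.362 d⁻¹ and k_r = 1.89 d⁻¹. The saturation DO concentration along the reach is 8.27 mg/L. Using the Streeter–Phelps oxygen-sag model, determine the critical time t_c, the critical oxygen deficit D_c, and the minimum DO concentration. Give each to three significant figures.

t_c = [1/(k_r−k_d)] ln[(k_r/k_d)(1 − D₀(k_r−k_d)/(k_d L₀))]
= [1/(1.89−0.362)] ln[(1.89/0.362)(1 − 3.78×1.528/(0.362×44.9))]
= (1/1.528) ln[5.221 × 0.6446] = 0.6545 × ln(3.366) = 0.6545 × 1.214 = 0.7943 d.
D_c = (k_d/k_r) L₀ e^(−k_d t_c) = (0.362/1.89) × 44.9 × e^(−0.362×0.7943) = 0.1915 × 44.9 × 0.7501 = 6.451 mg/L.
Minimum DO = C_s − D_c = 8.27 − 6.451 = 1.819 mg/L.

t_c ≈ 0.794 d; D_c ≈ 6.45 mg/L; min DO ≈ 1.82 mg/L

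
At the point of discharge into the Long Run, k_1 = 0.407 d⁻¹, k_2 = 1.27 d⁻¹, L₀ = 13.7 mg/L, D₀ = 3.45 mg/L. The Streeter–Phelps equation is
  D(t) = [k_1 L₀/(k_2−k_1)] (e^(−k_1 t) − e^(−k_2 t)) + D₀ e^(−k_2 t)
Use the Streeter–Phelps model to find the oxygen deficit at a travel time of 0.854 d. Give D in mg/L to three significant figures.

D ≈ 3.55 mg/L

k_1 L₀/(k_2−k_1) = 0.407×13.7/(1.27−0.407) = 5.576/0.8630 = 6.461 mg/L.
e^(−k_1 t) = e^(−0.407×0.8540) = 0.7064; e^(−k_2 t) = e^(−1.27×0.8540) = 0.3380.
D = 6.461 × (0.7064 − 0.3380) + 3.45 × 0.3380 = 2.380 + 1.166 = 3.546 mg/L.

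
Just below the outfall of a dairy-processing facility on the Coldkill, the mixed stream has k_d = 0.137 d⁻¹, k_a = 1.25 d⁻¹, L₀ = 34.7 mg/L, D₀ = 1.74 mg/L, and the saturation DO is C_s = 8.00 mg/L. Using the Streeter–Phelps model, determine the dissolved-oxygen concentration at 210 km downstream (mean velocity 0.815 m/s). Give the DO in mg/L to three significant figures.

Travel time t = x/v = 210 km / (0.815 m/s) = 210000 m / 0.815 m/s = 257700 s = 2.982 d.
k_d L₀/(k_a−k_d) = 0.137×34.7/(1.25−0.137) = 4.754/1.113 = 4.271 mg/L.
e^(−k_d t) = e^(−0.137×2.982) = 0.6646; e^(−k_a t) = e^(−1.25×2.982) = 0.02404.
D = 4.271 × (0.6646 − 0.02404) + 1.74 × 0.02404 = 2.736 + 0.04184 = 2.778 mg/L.
DO = C_s − D = 8.00 − 2.778 = 5.222 mg/L.

DO ≈ 5.22 mg/L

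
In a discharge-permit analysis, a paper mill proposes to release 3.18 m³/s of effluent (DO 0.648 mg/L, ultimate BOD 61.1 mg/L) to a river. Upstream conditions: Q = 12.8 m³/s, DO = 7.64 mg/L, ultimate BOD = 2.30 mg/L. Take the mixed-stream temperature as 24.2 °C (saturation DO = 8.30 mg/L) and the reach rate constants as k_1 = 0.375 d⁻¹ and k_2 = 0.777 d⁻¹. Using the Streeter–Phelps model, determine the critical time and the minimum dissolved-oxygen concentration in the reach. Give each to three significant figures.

Mixed DO = (12.8×7.64 + 3.18×0.648)/(12.8+3.18) = 99.85/15.98 = 6.249 mg/L.
Mixed L₀ = (12.8×2.30 + 3.18×61.1)/(15.98) = 223.7/15.98 = 14.00 mg/L.
Initial deficit D₀ = C_s − DO₀ = 8.30 − 6.249 = 2.051 mg/L.
t_c = (1/0.4020) ln[(0.777/0.375)(1 − 2.051×0.4020/(0.375×14.00))] = 2.488 × ln(1.747) = 1.387 d.
D_c = (0.375/0.777) × 14.00 × e^(−0.375×1.387) = 0.4826 × 14.00 × 0.5944 = 4.017 mg/L.
Minimum DO = 8.30 − 4.017 = 4.283 mg/L.

t_c ≈ 1.39 d; minimum DO ≈ 4.28 mg/L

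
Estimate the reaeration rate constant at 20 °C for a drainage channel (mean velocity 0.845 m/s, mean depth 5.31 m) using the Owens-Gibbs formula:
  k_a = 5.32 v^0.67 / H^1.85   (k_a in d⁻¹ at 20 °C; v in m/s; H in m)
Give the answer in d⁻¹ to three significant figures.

k_a = 5.32 × 0.845^0.67 / 5.31^1.85 = 5.32 × 0.8933 / 21.95 = 0.2165 d⁻¹.

k_a ≈ 0.217 d⁻¹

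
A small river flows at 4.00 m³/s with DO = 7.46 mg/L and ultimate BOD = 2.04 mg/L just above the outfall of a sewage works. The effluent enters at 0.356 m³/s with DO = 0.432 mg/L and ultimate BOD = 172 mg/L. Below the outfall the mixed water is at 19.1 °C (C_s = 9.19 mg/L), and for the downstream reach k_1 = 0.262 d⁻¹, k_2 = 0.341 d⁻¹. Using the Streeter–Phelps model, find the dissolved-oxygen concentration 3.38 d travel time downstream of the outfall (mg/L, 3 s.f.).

Mixed DO = (4.00×7.46 + 0.356×0.432)/(4.00+0.356) = 29.99/4.356 = 6.886 mg/L.
Mixed L₀ = (4.00×2.04 + 0.356×172)/(4.356) = 69.39/4.356 = 15.93 mg/L.
Initial deficit D₀ = C_s − DO₀ = 9.19 − 6.886 = 2.304 mg/L.
D(3.38) = [0.262×15.93/(0.341−0.262)](e^(−0.262×3.38) − e^(−0.341×3.38)) + 2.304 e^(−0.341×3.38)
= 52.83 × (0.4125 − 0.3158) + 2.304 × 0.3158 = 5.835 mg/L.
DO = 9.19 − 5.835 = 3.355 mg/L.

DO ≈ 3.36 mg/L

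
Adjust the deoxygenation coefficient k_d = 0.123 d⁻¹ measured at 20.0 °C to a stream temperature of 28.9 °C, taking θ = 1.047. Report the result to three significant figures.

k_d(T₂) = k_d(T₁) · θ^(T₂−T₁) = 0.123 × 1.047^(28.9−20.0)
= 0.123 × 1.047^8.90 = 0.123 × 1.505 = 0.1851 d⁻¹.

k_d ≈ 0.185 d⁻¹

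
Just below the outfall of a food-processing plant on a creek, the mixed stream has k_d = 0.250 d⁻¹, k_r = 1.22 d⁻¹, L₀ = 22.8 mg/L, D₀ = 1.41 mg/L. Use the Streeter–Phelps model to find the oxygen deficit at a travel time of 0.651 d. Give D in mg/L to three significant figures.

k_d L₀/(k_r−k_d) = 0.250×22.8/(1.22−0.250) = 5.700/0.9700 = 5.876 mg/L.
e^(−k_d t) = e^(−0.250×0.6510) = 0.8498; e^(−k_r t) = e^(−1.22×0.6510) = 0.4519.
D = 5.876 × (0.8498 − 0.4519) + 1.41 × 0.4519 = 2.338 + 0.6372 = 2.975 mg/L.

D ≈ 2.98 mg/L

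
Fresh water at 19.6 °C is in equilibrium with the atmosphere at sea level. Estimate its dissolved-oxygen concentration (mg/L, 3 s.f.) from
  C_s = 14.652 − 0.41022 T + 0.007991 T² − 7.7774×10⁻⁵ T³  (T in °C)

C_s = 14.652 − 0.41022×19.6 + 0.007991×19.6² − 7.7774×10⁻⁵×19.6³ = 9.096 mg/L.

C_s ≈ 9.10 mg/L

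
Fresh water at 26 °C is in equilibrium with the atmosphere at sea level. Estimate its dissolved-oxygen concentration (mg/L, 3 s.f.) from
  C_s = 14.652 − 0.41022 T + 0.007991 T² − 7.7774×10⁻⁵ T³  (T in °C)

C_s = 14.652 − 0.41022×26 + 0.007991×26² − 7.7774×10⁻⁵×26³ = 8.021 mg/L.

C_s ≈ 8.02 mg/L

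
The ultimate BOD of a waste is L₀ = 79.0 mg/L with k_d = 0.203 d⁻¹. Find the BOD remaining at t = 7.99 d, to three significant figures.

L ≈ 15.6 mg/L

L_t = L₀ e^(−k_d t) = 79.0 × e^(−0.203×7.99) = 79.0 × 0.1975 = 15.60 mg/L.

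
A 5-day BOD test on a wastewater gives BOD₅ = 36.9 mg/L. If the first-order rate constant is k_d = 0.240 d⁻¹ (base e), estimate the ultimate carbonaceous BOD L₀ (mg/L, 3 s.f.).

BOD₅ = L₀(1 − e^(−5k_d)) ⇒ L₀ = BOD₅ / (1 − e^(−5×0.240))
= 36.9 / (1 − 0.3012) = 36.9 / 0.6988 = 52.80 mg/L.

L₀ ≈ 52.8 mg/L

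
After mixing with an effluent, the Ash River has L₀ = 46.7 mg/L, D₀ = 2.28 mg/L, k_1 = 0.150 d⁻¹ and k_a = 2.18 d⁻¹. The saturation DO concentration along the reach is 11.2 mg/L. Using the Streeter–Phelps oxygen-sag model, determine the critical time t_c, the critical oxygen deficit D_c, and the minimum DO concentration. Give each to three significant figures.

t_c = [1/(k_a−k_1)] ln[(k_a/k_1)(1 − D₀(k_a−k_1)/(k_1 L₀))]
= [1/(2.18−0.150)] ln[(2.18/0.150)(1 − 2.28×2.030/(0.150×46.7))]
= (1/2.030) ln[14.53 × 0.3393] = 0.4926 × ln(4.931) = 0.4926 × 1.595 = 0.7860 d.
D_c = (k_1/k_a) L₀ e^(−k_1 t_c) = (0.150/2.18) × 46.7 × e^(−0.150×0.7860) = 0.06881 × 46.7 × 0.8888 = 2.856 mg/L.
Minimum DO = C_s − D_c = 11.2 − 2.856 = 8.344 mg/L.

t_c ≈ 0.786 d; D_c ≈ 2.86 mg/L; min DO ≈ 8.34 mg/L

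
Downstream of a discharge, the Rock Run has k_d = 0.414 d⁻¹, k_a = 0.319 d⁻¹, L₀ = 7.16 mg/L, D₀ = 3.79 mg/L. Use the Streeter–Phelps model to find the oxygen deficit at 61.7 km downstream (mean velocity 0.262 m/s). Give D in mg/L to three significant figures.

D ≈ 4.57 mg/L

Travel time t = x/v = 61.7 km / (0.262 m/s) = 61700 m / 0.262 m/s = 235500 s = 2.726 d.
k_d L₀/(k_a−k_d) = 0.414×7.16/(0.319−0.414) = 2.964/-0.09500 = -31.20 mg/L.
e^(−k_d t) = e^(−0.414×2.726) = 0.3235; e^(−k_a t) = e^(−0.319×2.726) = 0.4192.
D = -31.20 × (0.3235 − 0.4192) + 3.79 × 0.4192 = 2.984 + 1.589 = 4.572 mg/L.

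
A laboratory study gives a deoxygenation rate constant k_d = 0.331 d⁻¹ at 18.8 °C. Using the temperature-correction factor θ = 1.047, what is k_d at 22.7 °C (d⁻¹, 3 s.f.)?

k_d(T₂) = k_d(T₁) · θ^(T₂−T₁) = 0.331 × 1.047^(22.7−18.8)
= 0.331 × 1.047^3.90 = 0.331 × 1.196 = 0.3959 d⁻¹.

k_d ≈ 0.396 d⁻¹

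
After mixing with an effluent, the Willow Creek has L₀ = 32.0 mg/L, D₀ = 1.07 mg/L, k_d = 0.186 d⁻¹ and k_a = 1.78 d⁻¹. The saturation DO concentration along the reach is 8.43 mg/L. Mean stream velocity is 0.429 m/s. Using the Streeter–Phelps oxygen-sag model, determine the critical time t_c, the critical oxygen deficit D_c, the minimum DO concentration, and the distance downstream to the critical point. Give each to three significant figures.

t_c = [1/(k_a−k_d)] ln[(k_a/k_d)(1 − D₀(k_a−k_d)/(k_d L₀))]
= [1/(1.78−0.186)] ln[(1.78/0.186)(1 − 1.07×1.594/(0.186×32.0))]
= (1/1.594) ln[9.570 × 0.7134] = 0.6274 × ln(6.828) = 0.6274 × 1.921 = 1.205 d.
D_c = (k_d/k_a) L₀ e^(−k_d t_c) = (0.186/1.78) × 32.0 × e^(−0.186×1.205) = 0.1045 × 32.0 × 0.7992 = 2.672 mg/L.
Minimum DO = C_s − D_c = 8.43 − 2.672 = 5.758 mg/L.
x_c = v t_c = 0.429 m/s × 1.205 d × 86400 s/d = 44670 m ≈ 44.7 km.

t_c ≈ 1.21 d; D_c ≈ 2.67 mg/L; min DO ≈ 5.76 mg/L; x_c ≈ 44.7 km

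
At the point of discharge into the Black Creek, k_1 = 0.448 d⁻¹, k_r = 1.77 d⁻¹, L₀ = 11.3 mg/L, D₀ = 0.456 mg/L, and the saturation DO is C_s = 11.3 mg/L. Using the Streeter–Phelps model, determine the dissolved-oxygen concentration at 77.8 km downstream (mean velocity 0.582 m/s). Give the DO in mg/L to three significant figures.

Travel time t = x/v = 77.8 km / (0.582 m/s) = 77800 m / 0.582 m/s = 133700 s = 1.547 d.
k_1 L₀/(k_r−k_1) = 0.448×11.3/(1.77−0.448) = 5.062/1.322 = 3.829 mg/L.
e^(−k_1 t) = e^(−0.448×1.547) = 0.5000; e^(−k_r t) = e^(−1.77×1.547) = 0.06467.
D = 3.829 × (0.5000 − 0.06467) + 0.456 × 0.06467 = 1.667 + 0.02949 = 1.697 mg/L.
DO = C_s − D = 11.3 − 1.697 = 9.603 mg/L.

DO ≈ 9.60 mg/L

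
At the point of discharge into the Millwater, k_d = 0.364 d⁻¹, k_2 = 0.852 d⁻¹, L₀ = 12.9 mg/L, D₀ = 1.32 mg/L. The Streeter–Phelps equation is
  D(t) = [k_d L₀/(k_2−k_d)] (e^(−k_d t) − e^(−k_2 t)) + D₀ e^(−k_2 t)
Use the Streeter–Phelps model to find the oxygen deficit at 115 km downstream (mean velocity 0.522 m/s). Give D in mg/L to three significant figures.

D ≈ 2.86 mg/L

Travel time t = x/v = 115 km / (0.522 m/s) = 115000 m / 0.522 m/s = 220300 s = 2.550 d.
k_d L₀/(k_2−k_d) = 0.364×12.9/(0.852−0.364) = 4.696/0.4880 = 9.622 mg/L.
e^(−k_d t) = e^(−0.364×2.550) = 0.3953; e^(−k_2 t) = e^(−0.852×2.550) = 0.1139.
D = 9.622 × (0.3953 − 0.1139) + 1.32 × 0.1139 = 2.708 + 0.1503 = 2.858 mg/L.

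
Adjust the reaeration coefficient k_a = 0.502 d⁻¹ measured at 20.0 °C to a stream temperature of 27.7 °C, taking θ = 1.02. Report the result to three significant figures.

k_a ≈ 0.585 d⁻¹

k_a(T₂) = k_a(T₁) · θ^(T₂−T₁) = 0.502 × 1.02^(27.7−20.0)
= 0.502 × 1.02^7.70 = 0.502 × 1.165 = 0.5847 d⁻¹.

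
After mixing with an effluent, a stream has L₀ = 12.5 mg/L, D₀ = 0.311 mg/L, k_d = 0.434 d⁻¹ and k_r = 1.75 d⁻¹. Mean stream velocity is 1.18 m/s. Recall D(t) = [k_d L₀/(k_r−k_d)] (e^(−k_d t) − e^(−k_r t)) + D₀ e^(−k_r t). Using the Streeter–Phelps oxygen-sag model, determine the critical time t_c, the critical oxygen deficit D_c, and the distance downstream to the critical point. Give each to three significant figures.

t_c ≈ 1.00 d; D_c ≈ 2.01 mg/L; x_c ≈ 102 km

t_c = [1/(k_r−k_d)] ln[(k_r/k_d)(1 − D₀(k_r−k_d)/(k_d L₀))]
= [1/(1.75−0.434)] ln[(1.75/0.434)(1 − 0.311×1.316/(0.434×12.5))]
= (1/1.316) ln[4.032 × 0.9246] = 0.7599 × ln(3.728) = 0.7599 × 1.316 = 0.9999 d.
L(t_c) = L₀ e^(−k_d t_c) = 12.5 × 0.6479 = 8.099 mg/L, and at the critical point k_r D_c = k_d L, so D_c = (0.434/1.75) × 8.099 = 2.009 mg/L.
x_c = v t_c = 1.18 m/s × 0.9999 d × 86400 s/d = 101900 m ≈ 102 km.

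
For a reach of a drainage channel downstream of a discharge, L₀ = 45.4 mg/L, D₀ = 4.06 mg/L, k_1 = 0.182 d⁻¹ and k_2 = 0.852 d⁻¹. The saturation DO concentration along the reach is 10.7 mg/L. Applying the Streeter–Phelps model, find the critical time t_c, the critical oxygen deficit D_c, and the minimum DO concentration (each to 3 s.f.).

t_c ≈ 1.71 d; D_c ≈ 7.11 mg/L; min DO ≈ 3.59 mg/L

t_c = [1/(k_2−k_1)] ln[(k_2/k_1)(1 − D₀(k_2−k_1)/(k_1 L₀))]
= [1/(0.852−0.182)] ln[(0.852/0.182)(1 − 4.06×0.6700/(0.182×45.4))]
= (1/0.6700) ln[4.681 × 0.6708] = 1.493 × ln(3.140) = 1.493 × 1.144 = 1.708 d.
D_c = (k_1/k_2) L₀ e^(−k_1 t_c) = (0.182/0.852) × 45.4 × e^(−0.182×1.708) = 0.2136 × 45.4 × 0.7328 = 7.107 mg/L.
Minimum DO = C_s − D_c = 10.7 − 7.107 = 3.593 mg/L.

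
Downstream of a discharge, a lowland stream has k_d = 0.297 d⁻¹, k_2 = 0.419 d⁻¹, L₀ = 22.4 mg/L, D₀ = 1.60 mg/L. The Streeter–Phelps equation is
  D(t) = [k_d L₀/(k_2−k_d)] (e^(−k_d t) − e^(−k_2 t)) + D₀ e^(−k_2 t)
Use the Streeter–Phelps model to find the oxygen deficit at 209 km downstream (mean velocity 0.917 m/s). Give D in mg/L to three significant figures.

D ≈ 7.38 mg/L

Travel time t = x/v = 209 km / (0.917 m/s) = 209000 m / 0.917 m/s = 227900 s = 2.638 d.
k_d L₀/(k_2−k_d) = 0.297×22.4/(0.419−0.297) = 6.653/0.1220 = 54.53 mg/L.
e^(−k_d t) = e^(−0.297×2.638) = 0.4568; e^(−k_2 t) = e^(−0.419×2.638) = 0.3311.
D = 54.53 × (0.4568 − 0.3311) + 1.60 × 0.3311 = 6.855 + 0.5298 = 7.385 mg/L.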